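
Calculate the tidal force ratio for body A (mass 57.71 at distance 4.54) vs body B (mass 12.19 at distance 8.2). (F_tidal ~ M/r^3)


Ratio = (M1/r1^3) / (M2/r2^3) = (57.71/4.54^3) / (12.19/8.2^3) = 27.8947

27.8947


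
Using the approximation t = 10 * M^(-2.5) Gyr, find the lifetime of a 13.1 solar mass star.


t = 10 * M^(-2.5) = 10 * 13.1^(-2.5) = 0.0161

0.0161 Gyr


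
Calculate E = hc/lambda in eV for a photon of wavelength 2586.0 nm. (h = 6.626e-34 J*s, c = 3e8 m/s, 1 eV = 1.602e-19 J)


E = hc/lambda = 6.626e-34 * 3e8 / 2.586e-06 = 7.687e-20 J = 0.4798 eV

0.4798 eV


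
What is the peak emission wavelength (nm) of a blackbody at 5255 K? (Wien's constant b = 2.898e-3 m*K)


lam_max = b / T = 2.898e-3 / 5255 = 5.515e-07 m = 551.4748 nm

551.4748 nm


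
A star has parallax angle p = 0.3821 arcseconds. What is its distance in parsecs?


d = 1/p = 1/0.3821 = 2.6171

2.6171 pc


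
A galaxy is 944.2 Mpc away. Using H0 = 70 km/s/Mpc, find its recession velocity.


v = H0 * d = 70 * 944.2 = 66094.0

66094.0 km/s


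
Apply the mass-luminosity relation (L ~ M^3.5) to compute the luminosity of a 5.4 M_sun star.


L/L_sun = (M/M_sun)^3.5 = 5.4^3.5 = 365.9133

365.9133 L_sun


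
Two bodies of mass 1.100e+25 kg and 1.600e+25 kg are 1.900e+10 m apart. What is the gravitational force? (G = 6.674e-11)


F = G*m1*m2/r^2 = 6.674e-11 * 1.100e+25 * 1.600e+25 / (1.900e+10)^2 = 6.674e-11 * 1.760e+50 / 3.610e+20 = 3.254e+19

3.254e+19 N


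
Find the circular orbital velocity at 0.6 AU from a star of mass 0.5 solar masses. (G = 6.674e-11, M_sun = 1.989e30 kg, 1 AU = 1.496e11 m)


v = sqrt(GM/r) = sqrt(6.674e-11 * 9.945e+29 / 8.976e+10) = 27192.809

27192.809 m/s


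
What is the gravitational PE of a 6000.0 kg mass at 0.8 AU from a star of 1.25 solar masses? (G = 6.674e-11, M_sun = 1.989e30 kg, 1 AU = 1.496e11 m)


M = 1.25 * 1.989e30 kg = 2.48625e+30 kg; r = 0.8 AU * 1.496e11 m/AU = 1.1968e+11 m. U = -GM*m/r = -(6.674e-11 * 2.48625e+30 * 6000.0) / 1.1968e+11 = -8.319e+12

-8.319e+12 J


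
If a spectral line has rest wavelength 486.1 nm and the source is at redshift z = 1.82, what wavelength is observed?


lam_obs = lam_emit * (1 + z) = 486.1 * (1 + 1.82) = 1370.802

1370.802 nm


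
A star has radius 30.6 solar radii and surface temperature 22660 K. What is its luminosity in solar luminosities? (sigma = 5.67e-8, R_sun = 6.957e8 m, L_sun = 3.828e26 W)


R = 30.6 * 6.957e8 m = 2.128842e+10 m. L = 4*pi*R^2*sigma*T^4 = 4*pi*(2.128842e+10)^2 * 5.67e-8 * 22660^4 = 8.513720818e+31 W. L/L_sun = 8.513720818e+31 / 3.828e26 = 222406.5

222406.5 L_sun


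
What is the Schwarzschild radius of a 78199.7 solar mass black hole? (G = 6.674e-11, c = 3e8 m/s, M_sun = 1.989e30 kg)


M = 78199.7 * 1.989e30 kg = 1.555392033e+35 kg. rs = 2GM/c^2 = 2 * 6.674e-11 * 1.555392033e+35 / (3e8)^2 = 2.307e+08

2.307e+08 m


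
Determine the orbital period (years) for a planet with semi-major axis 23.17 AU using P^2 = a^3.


P = a^(3/2) = 23.17^1.5 = 111.5293

111.5293 years


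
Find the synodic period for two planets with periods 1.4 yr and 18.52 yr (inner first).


1/P_syn = |1/P1 - 1/P2| = |1/1.4 - 1/18.52| => P_syn = 1.5145

1.5145 years


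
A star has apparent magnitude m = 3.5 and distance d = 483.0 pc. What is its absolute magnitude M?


M = m - 5*log10(d) + 5 = 3.5 - 5*log10(483.0) + 5 = -4.9197

-4.9197


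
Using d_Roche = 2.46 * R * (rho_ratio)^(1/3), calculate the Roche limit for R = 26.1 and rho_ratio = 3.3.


d_Roche = 2.46 * 26.1 * 3.3^(1/3) = 95.5902

95.5902


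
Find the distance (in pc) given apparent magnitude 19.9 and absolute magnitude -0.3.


d = 10^((m - M + 5)/5) = 10^((19.9 - -0.3 + 5)/5) = 109647.8196

109647.8196 pc


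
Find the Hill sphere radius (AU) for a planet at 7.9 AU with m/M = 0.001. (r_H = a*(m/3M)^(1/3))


r_H = a * (m/3M)^(1/3) = 7.9 * (0.001/3)^(1/3) = 0.5478

0.5478 AU


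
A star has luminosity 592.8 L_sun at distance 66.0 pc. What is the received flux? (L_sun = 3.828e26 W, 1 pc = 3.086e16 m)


F = L / (4*pi*d^2) = 2.269e+29 / (4*pi*(2.037e+18)^2) = 4.353e-09

4.353e-09 W/m^2


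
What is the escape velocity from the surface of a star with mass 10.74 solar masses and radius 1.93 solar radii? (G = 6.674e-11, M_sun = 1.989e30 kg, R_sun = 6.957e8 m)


M = 10.74 * 1.989e30 kg = 2.136186e+31 kg; R = 1.93 * 6.957e8 m = 1.342701e+09 m. v_esc = sqrt(2GM/R) = sqrt(2 * 6.674e-11 * 2.136186e+31 / 1.342701e+09) = 1.457e+06

1.457e+06 m/s


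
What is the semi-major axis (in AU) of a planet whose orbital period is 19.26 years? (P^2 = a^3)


a = P^(2/3) = 19.26^(2/3) = 7.1852

7.1852 AU


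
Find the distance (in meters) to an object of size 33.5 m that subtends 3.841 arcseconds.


D = size / theta_rad, theta_rad = 3.841 * pi/(180*3600) = 1.862e-05, D = 1.799e+06

1.799e+06 m


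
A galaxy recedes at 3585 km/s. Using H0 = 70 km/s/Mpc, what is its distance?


d = v / H0 = 3585 / 70 = 51.2143

51.2143 Mpc


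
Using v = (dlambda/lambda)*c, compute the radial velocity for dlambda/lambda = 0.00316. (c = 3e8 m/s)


v = (dlambda/lambda) * c = 0.00316 * 3e8 = 948000.0

948000.0 m/s


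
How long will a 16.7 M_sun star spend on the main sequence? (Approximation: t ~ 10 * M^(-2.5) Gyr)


t = 10 * M^(-2.5) = 10 * 16.7^(-2.5) = 0.0088

0.0088 Gyr


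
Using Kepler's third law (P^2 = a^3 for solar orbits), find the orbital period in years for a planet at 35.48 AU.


P = a^(3/2) = 35.48^1.5 = 211.3369

211.3369 years


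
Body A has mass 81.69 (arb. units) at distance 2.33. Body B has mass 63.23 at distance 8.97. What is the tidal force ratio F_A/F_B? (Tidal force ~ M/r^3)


Ratio = (M1/r1^3) / (M2/r2^3) = (81.69/2.33^3) / (63.23/8.97^3) = 73.7149

73.7149


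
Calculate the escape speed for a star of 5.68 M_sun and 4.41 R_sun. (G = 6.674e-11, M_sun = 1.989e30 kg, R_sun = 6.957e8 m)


M = 5.68 * 1.989e30 kg = 1.129752e+31 kg; R = 4.41 * 6.957e8 m = 3.068037e+09 m. v_esc = sqrt(2GM/R) = sqrt(2 * 6.674e-11 * 1.129752e+31 / 3.068037e+09) = 701082.8799

701082.8799 m/s


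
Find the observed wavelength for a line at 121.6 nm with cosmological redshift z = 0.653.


lam_obs = lam_emit * (1 + z) = 121.6 * (1 + 0.653) = 201.0048

201.0048 nm


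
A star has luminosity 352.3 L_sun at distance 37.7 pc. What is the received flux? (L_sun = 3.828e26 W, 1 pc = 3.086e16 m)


F = L / (4*pi*d^2) = 1.349e+29 / (4*pi*(1.163e+18)^2) = 7.929e-09

7.929e-09 W/m^2


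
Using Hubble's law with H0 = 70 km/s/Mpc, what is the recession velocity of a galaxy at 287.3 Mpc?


v = H0 * d = 70 * 287.3 = 20111.0

20111.0 km/s


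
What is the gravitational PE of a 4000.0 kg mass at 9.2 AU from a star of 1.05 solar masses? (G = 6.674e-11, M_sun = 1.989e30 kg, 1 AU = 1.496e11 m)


M = 1.05 * 1.989e30 kg = 2.08845e+30 kg; r = 9.2 AU * 1.496e11 m/AU = 1.37632e+12 m. U = -GM*m/r = -(6.674e-11 * 2.08845e+30 * 4000.0) / 1.37632e+12 = -4.051e+11

-4.051e+11 J


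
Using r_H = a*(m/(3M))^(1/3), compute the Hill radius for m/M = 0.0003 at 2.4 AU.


r_H = a * (m/3M)^(1/3) = 2.4 * (0.0003/3)^(1/3) = 0.1114

0.1114 AU


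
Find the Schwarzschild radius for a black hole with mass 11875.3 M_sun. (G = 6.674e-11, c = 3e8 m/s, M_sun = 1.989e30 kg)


M = 11875.3 * 1.989e30 kg = 2.36199717e+34 kg. rs = 2GM/c^2 = 2 * 6.674e-11 * 2.36199717e+34 / (3e8)^2 = 3.503e+07

3.503e+07 m


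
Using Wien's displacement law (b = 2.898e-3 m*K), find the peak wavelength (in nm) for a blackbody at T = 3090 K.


lam_max = b / T = 2.898e-3 / 3090 = 9.379e-07 m = 937.8641 nm

937.8641 nm


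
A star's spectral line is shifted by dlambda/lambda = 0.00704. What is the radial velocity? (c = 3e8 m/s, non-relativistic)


v = (dlambda/lambda) * c = 0.00704 * 3e8 = 2.112e+06

2.112e+06 m/s


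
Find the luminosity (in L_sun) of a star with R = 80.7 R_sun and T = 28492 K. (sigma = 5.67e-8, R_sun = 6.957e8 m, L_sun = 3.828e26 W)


R = 80.7 * 6.957e8 m = 5.614299e+10 m. L = 4*pi*R^2*sigma*T^4 = 4*pi*(5.614299e+10)^2 * 5.67e-8 * 28492^4 = 1.4800478e+33 W. L/L_sun = 1.4800478e+33 / 3.828e26 = 3.866e+06

3.866e+06 L_sun


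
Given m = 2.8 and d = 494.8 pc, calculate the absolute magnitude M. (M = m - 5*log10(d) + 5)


M = m - 5*log10(d) + 5 = 2.8 - 5*log10(494.8) + 5 = -5.6721

-5.6721


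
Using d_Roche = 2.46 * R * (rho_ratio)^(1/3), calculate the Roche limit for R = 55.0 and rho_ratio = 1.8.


d_Roche = 2.46 * 55.0 * 1.8^(1/3) = 164.5844

164.5844


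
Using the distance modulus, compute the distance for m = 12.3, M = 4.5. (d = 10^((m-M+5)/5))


d = 10^((m - M + 5)/5) = 10^((12.3 - 4.5 + 5)/5) = 363.0781

363.0781 pc


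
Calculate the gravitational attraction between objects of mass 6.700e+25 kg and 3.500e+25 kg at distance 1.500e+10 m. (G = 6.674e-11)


F = G*m1*m2/r^2 = 6.674e-11 * 6.700e+25 * 3.500e+25 / (1.500e+10)^2 = 6.674e-11 * 2.345e+51 / 2.250e+20 = 6.956e+20

6.956e+20 N


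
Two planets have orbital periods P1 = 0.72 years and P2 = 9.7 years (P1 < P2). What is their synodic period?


1/P_syn = |1/P1 - 1/P2| = |1/0.72 - 1/9.7| => P_syn = 0.7777

0.7777 years


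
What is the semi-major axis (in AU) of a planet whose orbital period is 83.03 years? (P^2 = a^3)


a = P^(2/3) = 83.03^(2/3) = 19.0322

19.0322 AU


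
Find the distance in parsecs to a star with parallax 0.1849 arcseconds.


d = 1/p = 1/0.1849 = 5.4083

5.4083 pc


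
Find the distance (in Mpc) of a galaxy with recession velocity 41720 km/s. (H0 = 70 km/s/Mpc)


d = v / H0 = 41720 / 70 = 596.0

596.0 Mpc


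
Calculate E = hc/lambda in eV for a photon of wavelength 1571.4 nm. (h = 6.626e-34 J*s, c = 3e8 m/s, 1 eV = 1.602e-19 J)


E = hc/lambda = 6.626e-34 * 3e8 / 1.571e-06 = 1.265e-19 J = 0.7896 eV

0.7896 eV


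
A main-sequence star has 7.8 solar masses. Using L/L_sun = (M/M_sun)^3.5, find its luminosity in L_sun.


L/L_sun = (M/M_sun)^3.5 = 7.8^3.5 = 1325.3516

1325.3516 L_sun


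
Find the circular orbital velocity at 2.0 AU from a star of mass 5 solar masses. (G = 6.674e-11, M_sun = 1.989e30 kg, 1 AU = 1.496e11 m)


v = sqrt(GM/r) = sqrt(6.674e-11 * 9.945e+30 / 2.992e+11) = 47099.3269

47099.3269 m/s


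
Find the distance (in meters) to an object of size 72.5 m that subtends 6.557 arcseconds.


D = size / theta_rad, theta_rad = 6.557 * pi/(180*3600) = 3.179e-05, D = 2.281e+06

2.281e+06 m


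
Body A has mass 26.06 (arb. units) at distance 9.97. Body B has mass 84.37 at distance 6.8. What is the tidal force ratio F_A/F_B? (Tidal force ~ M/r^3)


Ratio = (M1/r1^3) / (M2/r2^3) = (26.06/9.97^3) / (84.37/6.8^3) = 0.098

0.098


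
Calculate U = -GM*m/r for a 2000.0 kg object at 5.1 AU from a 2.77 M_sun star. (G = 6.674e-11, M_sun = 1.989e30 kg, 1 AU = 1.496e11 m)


M = 2.77 * 1.989e30 kg = 5.50953e+30 kg; r = 5.1 AU * 1.496e11 m/AU = 7.6296e+11 m. U = -GM*m/r = -(6.674e-11 * 5.50953e+30 * 2000.0) / 7.6296e+11 = -9.639e+11

-9.639e+11 J


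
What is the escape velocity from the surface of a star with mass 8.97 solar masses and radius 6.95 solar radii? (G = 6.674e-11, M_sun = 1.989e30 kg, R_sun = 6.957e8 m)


M = 8.97 * 1.989e30 kg = 1.784133e+31 kg; R = 6.95 * 6.957e8 m = 4.835115e+09 m. v_esc = sqrt(2GM/R) = sqrt(2 * 6.674e-11 * 1.784133e+31 / 4.835115e+09) = 701807.9897

701807.9897 m/s


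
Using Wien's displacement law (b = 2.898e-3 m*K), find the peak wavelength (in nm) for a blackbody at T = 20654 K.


lam_max = b / T = 2.898e-3 / 20654 = 1.403e-07 m = 140.3118 nm

140.3118 nm


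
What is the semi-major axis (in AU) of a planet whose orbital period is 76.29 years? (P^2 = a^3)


a = P^(2/3) = 76.29^(2/3) = 17.9878

17.9878 AU


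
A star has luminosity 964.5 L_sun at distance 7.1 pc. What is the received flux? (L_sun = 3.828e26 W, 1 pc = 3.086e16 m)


F = L / (4*pi*d^2) = 3.692e+29 / (4*pi*(2.191e+17)^2) = 6.120e-07

6.120e-07 W/m^2


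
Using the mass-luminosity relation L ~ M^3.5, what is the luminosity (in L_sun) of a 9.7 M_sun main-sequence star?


L/L_sun = (M/M_sun)^3.5 = 9.7^3.5 = 2842.5039

2842.5039 L_sun


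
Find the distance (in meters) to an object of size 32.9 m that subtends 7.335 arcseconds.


D = size / theta_rad, theta_rad = 7.335 * pi/(180*3600) = 3.556e-05, D = 925168.6606

925168.6606 m


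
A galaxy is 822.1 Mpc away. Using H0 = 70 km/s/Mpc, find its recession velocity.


v = H0 * d = 70 * 822.1 = 57547.0

57547.0 km/s


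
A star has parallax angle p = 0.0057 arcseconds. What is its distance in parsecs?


d = 1/p = 1/0.0057 = 175.4386

175.4386 pc


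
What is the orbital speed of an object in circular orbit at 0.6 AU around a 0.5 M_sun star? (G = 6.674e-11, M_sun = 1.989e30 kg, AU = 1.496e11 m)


v = sqrt(GM/r) = sqrt(6.674e-11 * 9.945e+29 / 8.976e+10) = 27192.809

27192.809 m/s


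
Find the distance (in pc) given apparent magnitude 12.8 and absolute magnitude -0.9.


d = 10^((m - M + 5)/5) = 10^((12.8 - -0.9 + 5)/5) = 5495.4087

5495.4087 pc


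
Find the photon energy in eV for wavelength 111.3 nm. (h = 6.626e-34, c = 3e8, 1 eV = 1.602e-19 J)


E = hc/lambda = 6.626e-34 * 3e8 / 1.113e-07 = 1.786e-18 J = 11.1485 eV

11.1485 eV


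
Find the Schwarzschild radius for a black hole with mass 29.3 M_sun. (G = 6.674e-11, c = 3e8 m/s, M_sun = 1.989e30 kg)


M = 29.3 * 1.989e30 kg = 5.82777e+31 kg. rs = 2GM/c^2 = 2 * 6.674e-11 * 5.82777e+31 / (3e8)^2 = 86432.3044

86432.3044 m


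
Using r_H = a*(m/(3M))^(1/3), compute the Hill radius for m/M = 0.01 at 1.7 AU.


r_H = a * (m/3M)^(1/3) = 1.7 * (0.01/3)^(1/3) = 0.2539

0.2539 AU


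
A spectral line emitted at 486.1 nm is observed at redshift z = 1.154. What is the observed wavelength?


lam_obs = lam_emit * (1 + z) = 486.1 * (1 + 1.154) = 1047.0594

1047.0594 nm


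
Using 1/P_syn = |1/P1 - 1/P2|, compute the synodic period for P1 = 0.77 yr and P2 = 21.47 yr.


1/P_syn = |1/P1 - 1/P2| = |1/0.77 - 1/21.47| => P_syn = 0.7986

0.7986 years


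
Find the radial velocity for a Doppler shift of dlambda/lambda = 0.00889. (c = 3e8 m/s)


v = (dlambda/lambda) * c = 0.00889 * 3e8 = 2.667e+06

2.667e+06 m/s


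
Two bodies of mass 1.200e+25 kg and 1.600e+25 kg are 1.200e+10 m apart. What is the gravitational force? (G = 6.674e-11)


F = G*m1*m2/r^2 = 6.674e-11 * 1.200e+25 * 1.600e+25 / (1.200e+10)^2 = 6.674e-11 * 1.920e+50 / 1.440e+20 = 8.899e+19

8.899e+19 N


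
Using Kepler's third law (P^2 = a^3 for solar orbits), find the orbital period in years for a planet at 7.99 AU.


P = a^(3/2) = 7.99^1.5 = 22.585

22.585 years


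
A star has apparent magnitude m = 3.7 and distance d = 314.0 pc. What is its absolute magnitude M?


M = m - 5*log10(d) + 5 = 3.7 - 5*log10(314.0) + 5 = -3.7846

-3.7846


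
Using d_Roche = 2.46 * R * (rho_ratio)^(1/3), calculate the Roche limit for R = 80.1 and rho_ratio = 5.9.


d_Roche = 2.46 * 80.1 * 5.9^(1/3) = 356.056

356.056


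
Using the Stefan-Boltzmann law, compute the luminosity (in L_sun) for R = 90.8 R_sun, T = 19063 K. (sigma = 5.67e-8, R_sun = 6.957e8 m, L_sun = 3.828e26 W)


R = 90.8 * 6.957e8 m = 6.316956e+10 m. L = 4*pi*R^2*sigma*T^4 = 4*pi*(6.316956e+10)^2 * 5.67e-8 * 19063^4 = 3.754685955e+32 W. L/L_sun = 3.754685955e+32 / 3.828e26 = 980847.9507

980847.9507 L_sun


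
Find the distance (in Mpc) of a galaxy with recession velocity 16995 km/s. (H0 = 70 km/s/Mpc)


d = v / H0 = 16995 / 70 = 242.7857

242.7857 Mpc


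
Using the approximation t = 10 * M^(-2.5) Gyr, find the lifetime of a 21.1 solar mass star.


t = 10 * M^(-2.5) = 10 * 21.1^(-2.5) = 0.0049

0.0049 Gyr


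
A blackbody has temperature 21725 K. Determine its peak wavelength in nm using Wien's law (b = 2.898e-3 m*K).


lam_max = b / T = 2.898e-3 / 21725 = 1.334e-07 m = 133.3947 nm

133.3947 nm


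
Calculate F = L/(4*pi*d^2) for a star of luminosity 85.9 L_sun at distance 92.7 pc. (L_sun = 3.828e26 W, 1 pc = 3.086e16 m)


F = L / (4*pi*d^2) = 3.288e+28 / (4*pi*(2.861e+18)^2) = 3.197e-10

3.197e-10 W/m^2


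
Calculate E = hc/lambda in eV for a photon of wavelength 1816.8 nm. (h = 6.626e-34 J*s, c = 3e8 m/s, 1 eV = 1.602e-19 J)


E = hc/lambda = 6.626e-34 * 3e8 / 1.817e-06 = 1.094e-19 J = 0.683 eV

0.683 eV


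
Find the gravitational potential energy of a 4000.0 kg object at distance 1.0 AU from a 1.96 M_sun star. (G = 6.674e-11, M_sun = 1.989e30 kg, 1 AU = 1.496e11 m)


M = 1.96 * 1.989e30 kg = 3.89844e+30 kg; r = 1.0 AU * 1.496e11 m/AU = 1.496e+11 m. U = -GM*m/r = -(6.674e-11 * 3.89844e+30 * 4000.0) / 1.496e+11 = -6.957e+12

-6.957e+12 J


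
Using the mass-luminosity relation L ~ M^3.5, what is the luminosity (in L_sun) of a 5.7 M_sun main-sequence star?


L/L_sun = (M/M_sun)^3.5 = 5.7^3.5 = 442.1422

442.1422 L_sun


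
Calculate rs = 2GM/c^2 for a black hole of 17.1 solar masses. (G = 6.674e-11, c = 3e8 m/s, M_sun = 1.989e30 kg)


M = 17.1 * 1.989e30 kg = 3.40119e+31 kg. rs = 2GM/c^2 = 2 * 6.674e-11 * 3.40119e+31 / (3e8)^2 = 50443.4268

50443.4268 m


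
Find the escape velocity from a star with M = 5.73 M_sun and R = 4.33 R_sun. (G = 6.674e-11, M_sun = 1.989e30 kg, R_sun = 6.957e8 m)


M = 5.73 * 1.989e30 kg = 1.139697e+31 kg; R = 4.33 * 6.957e8 m = 3.012381e+09 m. v_esc = sqrt(2GM/R) = sqrt(2 * 6.674e-11 * 1.139697e+31 / 3.012381e+09) = 710637.0589

710637.0589 m/s


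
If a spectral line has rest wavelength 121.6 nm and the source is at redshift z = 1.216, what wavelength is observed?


lam_obs = lam_emit * (1 + z) = 121.6 * (1 + 1.216) = 269.4656

269.4656 nm


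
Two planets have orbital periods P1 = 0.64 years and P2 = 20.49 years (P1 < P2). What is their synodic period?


1/P_syn = |1/P1 - 1/P2| = |1/0.64 - 1/20.49| => P_syn = 0.6606

0.6606 years


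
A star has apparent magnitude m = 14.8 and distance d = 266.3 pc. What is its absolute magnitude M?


M = m - 5*log10(d) + 5 = 14.8 - 5*log10(266.3) + 5 = 7.6731

7.6731


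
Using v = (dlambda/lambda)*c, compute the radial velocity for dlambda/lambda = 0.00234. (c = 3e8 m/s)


v = (dlambda/lambda) * c = 0.00234 * 3e8 = 702000.0

702000.0 m/s


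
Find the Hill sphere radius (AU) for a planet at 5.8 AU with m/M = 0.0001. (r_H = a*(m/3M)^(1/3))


r_H = a * (m/3M)^(1/3) = 5.8 * (0.0001/3)^(1/3) = 0.1867

0.1867 AU


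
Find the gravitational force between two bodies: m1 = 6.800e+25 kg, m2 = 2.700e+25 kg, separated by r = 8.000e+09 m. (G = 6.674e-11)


F = G*m1*m2/r^2 = 6.674e-11 * 6.800e+25 * 2.700e+25 / (8.000e+09)^2 = 6.674e-11 * 1.836e+51 / 6.400e+19 = 1.915e+21

1.915e+21 N


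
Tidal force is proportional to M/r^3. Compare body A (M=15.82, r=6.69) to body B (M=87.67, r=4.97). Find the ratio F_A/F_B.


Ratio = (M1/r1^3) / (M2/r2^3) = (15.82/6.69^3) / (87.67/4.97^3) = 0.074

0.074


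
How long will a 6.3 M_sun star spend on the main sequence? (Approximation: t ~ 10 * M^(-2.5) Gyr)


t = 10 * M^(-2.5) = 10 * 6.3^(-2.5) = 0.1004

0.1004 Gyr


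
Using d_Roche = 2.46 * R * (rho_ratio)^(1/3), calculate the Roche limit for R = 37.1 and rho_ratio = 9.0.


d_Roche = 2.46 * 37.1 * 9.0^(1/3) = 189.8409

189.8409


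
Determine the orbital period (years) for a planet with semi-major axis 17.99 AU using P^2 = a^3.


P = a^(3/2) = 17.99^1.5 = 76.3039

76.3039 years


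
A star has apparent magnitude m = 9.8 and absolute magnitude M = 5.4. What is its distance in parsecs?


d = 10^((m - M + 5)/5) = 10^((9.8 - 5.4 + 5)/5) = 75.8578

75.8578 pc


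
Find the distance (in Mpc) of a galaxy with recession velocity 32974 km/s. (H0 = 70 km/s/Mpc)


d = v / H0 = 32974 / 70 = 471.0571

471.0571 Mpc


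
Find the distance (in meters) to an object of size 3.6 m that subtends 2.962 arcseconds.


D = size / theta_rad, theta_rad = 2.962 * pi/(180*3600) = 1.436e-05, D = 250693.2149

250693.2149 m


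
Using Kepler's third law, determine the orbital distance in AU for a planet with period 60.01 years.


a = P^(2/3) = 60.01^(2/3) = 15.3279

15.3279 AU


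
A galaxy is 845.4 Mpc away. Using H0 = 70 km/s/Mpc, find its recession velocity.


v = H0 * d = 70 * 845.4 = 59178.0

59178.0 km/s


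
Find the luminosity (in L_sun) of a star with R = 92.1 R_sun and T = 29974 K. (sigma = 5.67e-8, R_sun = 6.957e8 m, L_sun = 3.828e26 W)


R = 92.1 * 6.957e8 m = 6.407397e+10 m. L = 4*pi*R^2*sigma*T^4 = 4*pi*(6.407397e+10)^2 * 5.67e-8 * 29974^4 = 2.36121211e+33 W. L/L_sun = 2.36121211e+33 / 3.828e26 = 6.168e+06

6.168e+06 L_sun


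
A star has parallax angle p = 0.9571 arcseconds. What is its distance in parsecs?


d = 1/p = 1/0.9571 = 1.0448

1.0448 pc


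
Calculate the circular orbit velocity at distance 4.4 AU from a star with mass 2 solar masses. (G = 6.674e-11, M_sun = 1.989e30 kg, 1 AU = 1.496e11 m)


v = sqrt(GM/r) = sqrt(6.674e-11 * 3.978e+30 / 6.582e+11) = 20083.2205

20083.2205 m/s


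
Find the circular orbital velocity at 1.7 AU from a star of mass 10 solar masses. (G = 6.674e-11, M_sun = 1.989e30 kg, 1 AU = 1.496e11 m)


v = sqrt(GM/r) = sqrt(6.674e-11 * 1.989e+31 / 2.543e+11) = 72247.0694

72247.0694 m/s


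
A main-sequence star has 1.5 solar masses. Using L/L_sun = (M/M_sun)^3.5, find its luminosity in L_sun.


L/L_sun = (M/M_sun)^3.5 = 1.5^3.5 = 4.1335

4.1335 L_sun


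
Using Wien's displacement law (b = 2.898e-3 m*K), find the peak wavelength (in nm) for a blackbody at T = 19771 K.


lam_max = b / T = 2.898e-3 / 19771 = 1.466e-07 m = 146.5783 nm

146.5783 nm


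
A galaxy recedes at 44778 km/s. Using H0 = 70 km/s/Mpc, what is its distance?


d = v / H0 = 44778 / 70 = 639.6857

639.6857 Mpc


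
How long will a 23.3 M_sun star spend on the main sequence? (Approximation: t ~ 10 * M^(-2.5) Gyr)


t = 10 * M^(-2.5) = 10 * 23.3^(-2.5) = 0.0038

0.0038 Gyr


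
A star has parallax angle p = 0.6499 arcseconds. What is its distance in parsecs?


d = 1/p = 1/0.6499 = 1.5387

1.5387 pc


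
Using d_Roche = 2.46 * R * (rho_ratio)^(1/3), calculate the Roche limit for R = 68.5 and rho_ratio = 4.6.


d_Roche = 2.46 * 68.5 * 4.6^(1/3) = 280.2496

280.2496


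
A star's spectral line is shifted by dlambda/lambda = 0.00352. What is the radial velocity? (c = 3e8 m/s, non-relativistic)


v = (dlambda/lambda) * c = 0.00352 * 3e8 = 1.056e+06

1.056e+06 m/s


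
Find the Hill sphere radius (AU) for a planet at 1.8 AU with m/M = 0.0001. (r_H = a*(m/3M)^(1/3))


r_H = a * (m/3M)^(1/3) = 1.8 * (0.0001/3)^(1/3) = 0.0579

0.0579 AU


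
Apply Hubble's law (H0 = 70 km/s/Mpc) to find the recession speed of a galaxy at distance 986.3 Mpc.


v = H0 * d = 70 * 986.3 = 69041.0

69041.0 km/s


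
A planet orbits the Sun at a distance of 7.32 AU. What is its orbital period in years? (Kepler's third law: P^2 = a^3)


P = a^(3/2) = 7.32^1.5 = 19.8046

19.8046 years


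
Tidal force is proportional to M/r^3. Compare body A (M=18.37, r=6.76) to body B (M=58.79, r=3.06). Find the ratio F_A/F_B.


Ratio = (M1/r1^3) / (M2/r2^3) = (18.37/6.76^3) / (58.79/3.06^3) = 0.029

0.029


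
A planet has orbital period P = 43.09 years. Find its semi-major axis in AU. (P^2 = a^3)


a = P^(2/3) = 43.09^(2/3) = 12.2909

12.2909 AU


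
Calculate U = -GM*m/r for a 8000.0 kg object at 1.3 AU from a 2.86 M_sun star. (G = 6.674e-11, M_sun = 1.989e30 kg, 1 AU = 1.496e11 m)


M = 2.86 * 1.989e30 kg = 5.68854e+30 kg; r = 1.3 AU * 1.496e11 m/AU = 1.9448e+11 m. U = -GM*m/r = -(6.674e-11 * 5.68854e+30 * 8000.0) / 1.9448e+11 = -1.562e+13

-1.562e+13 J


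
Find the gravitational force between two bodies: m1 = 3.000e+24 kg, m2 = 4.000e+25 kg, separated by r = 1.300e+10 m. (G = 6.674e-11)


F = G*m1*m2/r^2 = 6.674e-11 * 3.000e+24 * 4.000e+25 / (1.300e+10)^2 = 6.674e-11 * 1.200e+50 / 1.690e+20 = 4.739e+19

4.739e+19 N


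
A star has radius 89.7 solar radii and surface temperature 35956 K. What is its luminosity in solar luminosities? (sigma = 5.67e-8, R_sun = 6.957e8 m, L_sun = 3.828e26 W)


R = 89.7 * 6.957e8 m = 6.240429e+10 m. L = 4*pi*R^2*sigma*T^4 = 4*pi*(6.240429e+10)^2 * 5.67e-8 * 35956^4 = 4.637749665e+33 W. L/L_sun = 4.637749665e+33 / 3.828e26 = 1.212e+07

1.212e+07 L_sun


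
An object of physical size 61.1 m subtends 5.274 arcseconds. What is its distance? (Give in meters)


D = size / theta_rad, theta_rad = 5.274 * pi/(180*3600) = 2.557e-05, D = 2.390e+06

2.390e+06 m


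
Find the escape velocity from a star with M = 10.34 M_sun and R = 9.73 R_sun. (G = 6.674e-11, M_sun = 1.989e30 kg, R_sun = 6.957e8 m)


M = 10.34 * 1.989e30 kg = 2.056626e+31 kg; R = 9.73 * 6.957e8 m = 6.769161e+09 m. v_esc = sqrt(2GM/R) = sqrt(2 * 6.674e-11 * 2.056626e+31 / 6.769161e+09) = 636822.4102

636822.4102 m/s


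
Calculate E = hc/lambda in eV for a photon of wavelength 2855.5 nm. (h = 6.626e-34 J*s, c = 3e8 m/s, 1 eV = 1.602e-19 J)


E = hc/lambda = 6.626e-34 * 3e8 / 2.856e-06 = 6.961e-20 J = 0.4345 eV

0.4345 eV


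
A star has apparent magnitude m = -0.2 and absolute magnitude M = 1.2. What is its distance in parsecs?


d = 10^((m - M + 5)/5) = 10^((-0.2 - 1.2 + 5)/5) = 5.2481

5.2481 pc


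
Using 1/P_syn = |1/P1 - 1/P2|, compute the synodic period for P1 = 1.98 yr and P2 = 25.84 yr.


1/P_syn = |1/P1 - 1/P2| = |1/1.98 - 1/25.84| => P_syn = 2.1443

2.1443 years


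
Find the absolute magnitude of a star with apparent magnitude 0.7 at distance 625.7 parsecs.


M = m - 5*log10(d) + 5 = 0.7 - 5*log10(625.7) + 5 = -8.2818

-8.2818


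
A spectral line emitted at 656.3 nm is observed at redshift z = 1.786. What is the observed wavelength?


lam_obs = lam_emit * (1 + z) = 656.3 * (1 + 1.786) = 1828.4518

1828.4518 nm


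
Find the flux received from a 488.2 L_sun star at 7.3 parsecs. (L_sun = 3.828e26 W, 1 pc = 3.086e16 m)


F = L / (4*pi*d^2) = 1.869e+29 / (4*pi*(2.253e+17)^2) = 2.930e-07

2.930e-07 W/m^2


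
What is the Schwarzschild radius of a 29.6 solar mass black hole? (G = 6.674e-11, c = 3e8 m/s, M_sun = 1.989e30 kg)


M = 29.6 * 1.989e30 kg = 5.88744e+31 kg. rs = 2GM/c^2 = 2 * 6.674e-11 * 5.88744e+31 / (3e8)^2 = 87317.2768

87317.2768 m


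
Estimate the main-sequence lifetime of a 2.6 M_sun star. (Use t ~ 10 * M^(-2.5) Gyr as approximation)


t = 10 * M^(-2.5) = 10 * 2.6^(-2.5) = 0.9174

0.9174 Gyr


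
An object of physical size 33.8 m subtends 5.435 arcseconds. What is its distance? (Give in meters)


D = size / theta_rad, theta_rad = 5.435 * pi/(180*3600) = 2.635e-05, D = 1.283e+06

1.283e+06 m


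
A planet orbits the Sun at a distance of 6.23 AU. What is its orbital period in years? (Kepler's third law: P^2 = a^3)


P = a^(3/2) = 6.23^1.5 = 15.5501

15.5501 years


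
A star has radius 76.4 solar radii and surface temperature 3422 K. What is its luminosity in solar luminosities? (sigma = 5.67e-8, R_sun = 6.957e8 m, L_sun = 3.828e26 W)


R = 76.4 * 6.957e8 m = 5.315148e+10 m. L = 4*pi*R^2*sigma*T^4 = 4*pi*(5.315148e+10)^2 * 5.67e-8 * 3422^4 = 2.760219805e+29 W. L/L_sun = 2.760219805e+29 / 3.828e26 = 721.0606

721.0606 L_sun


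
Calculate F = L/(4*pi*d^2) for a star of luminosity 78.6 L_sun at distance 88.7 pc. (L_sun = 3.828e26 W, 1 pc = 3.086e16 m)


F = L / (4*pi*d^2) = 3.009e+28 / (4*pi*(2.737e+18)^2) = 3.196e-10

3.196e-10 W/m^2


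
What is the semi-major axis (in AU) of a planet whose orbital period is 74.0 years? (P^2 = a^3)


a = P^(2/3) = 74.0^(2/3) = 17.626

17.626 AU


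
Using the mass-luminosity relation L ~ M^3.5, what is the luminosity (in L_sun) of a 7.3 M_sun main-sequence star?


L/L_sun = (M/M_sun)^3.5 = 7.3^3.5 = 1051.0661

1051.0661 L_sun


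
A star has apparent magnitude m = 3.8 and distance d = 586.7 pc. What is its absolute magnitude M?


M = m - 5*log10(d) + 5 = 3.8 - 5*log10(586.7) + 5 = -5.0421

-5.0421


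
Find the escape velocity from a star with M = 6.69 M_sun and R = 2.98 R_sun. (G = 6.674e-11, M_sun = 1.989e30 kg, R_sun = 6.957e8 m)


M = 6.69 * 1.989e30 kg = 1.330641e+31 kg; R = 2.98 * 6.957e8 m = 2.073186e+09 m. v_esc = sqrt(2GM/R) = sqrt(2 * 6.674e-11 * 1.330641e+31 / 2.073186e+09) = 925591.6237

925591.6237 m/s


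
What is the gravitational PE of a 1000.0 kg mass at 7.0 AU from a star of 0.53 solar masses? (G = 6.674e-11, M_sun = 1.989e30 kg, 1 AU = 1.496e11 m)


M = 0.53 * 1.989e30 kg = 1.05417e+30 kg; r = 7.0 AU * 1.496e11 m/AU = 1.0472e+12 m. U = -GM*m/r = -(6.674e-11 * 1.05417e+30 * 1000.0) / 1.0472e+12 = -6.718e+10

-6.718e+10 J


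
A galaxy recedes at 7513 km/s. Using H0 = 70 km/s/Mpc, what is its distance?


d = v / H0 = 7513 / 70 = 107.3286

107.3286 Mpc


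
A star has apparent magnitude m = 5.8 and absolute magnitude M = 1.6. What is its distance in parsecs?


d = 10^((m - M + 5)/5) = 10^((5.8 - 1.6 + 5)/5) = 69.1831

69.1831 pc


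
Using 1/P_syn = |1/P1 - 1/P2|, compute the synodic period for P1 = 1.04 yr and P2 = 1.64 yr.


1/P_syn = |1/P1 - 1/P2| = |1/1.04 - 1/1.64| => P_syn = 2.8427

2.8427 years


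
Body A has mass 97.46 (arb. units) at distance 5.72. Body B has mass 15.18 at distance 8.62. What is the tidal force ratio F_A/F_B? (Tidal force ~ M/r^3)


Ratio = (M1/r1^3) / (M2/r2^3) = (97.46/5.72^3) / (15.18/8.62^3) = 21.9729

21.9729


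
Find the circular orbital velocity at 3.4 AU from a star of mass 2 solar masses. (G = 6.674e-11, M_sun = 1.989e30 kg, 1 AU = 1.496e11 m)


v = sqrt(GM/r) = sqrt(6.674e-11 * 3.978e+30 / 5.086e+11) = 22846.5294

22846.5294 m/s


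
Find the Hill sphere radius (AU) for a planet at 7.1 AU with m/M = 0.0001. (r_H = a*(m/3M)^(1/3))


r_H = a * (m/3M)^(1/3) = 7.1 * (0.0001/3)^(1/3) = 0.2285

0.2285 AU


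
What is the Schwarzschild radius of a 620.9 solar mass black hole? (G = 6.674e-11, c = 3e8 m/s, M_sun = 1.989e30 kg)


M = 620.9 * 1.989e30 kg = 1.2349701e+33 kg. rs = 2GM/c^2 = 2 * 6.674e-11 * 1.2349701e+33 / (3e8)^2 = 1.832e+06

1.832e+06 m


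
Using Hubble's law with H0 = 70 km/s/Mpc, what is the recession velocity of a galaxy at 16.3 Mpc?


v = H0 * d = 70 * 16.3 = 1141.0

1141.0 km/s


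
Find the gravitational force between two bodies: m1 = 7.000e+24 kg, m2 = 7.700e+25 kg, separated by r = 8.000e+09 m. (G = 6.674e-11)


F = G*m1*m2/r^2 = 6.674e-11 * 7.000e+24 * 7.700e+25 / (8.000e+09)^2 = 6.674e-11 * 5.390e+50 / 6.400e+19 = 5.621e+20

5.621e+20 N


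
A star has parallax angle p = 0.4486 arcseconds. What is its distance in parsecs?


d = 1/p = 1/0.4486 = 2.2292

2.2292 pc


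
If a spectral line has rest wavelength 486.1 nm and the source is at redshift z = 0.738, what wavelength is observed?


lam_obs = lam_emit * (1 + z) = 486.1 * (1 + 0.738) = 844.8418

844.8418 nm


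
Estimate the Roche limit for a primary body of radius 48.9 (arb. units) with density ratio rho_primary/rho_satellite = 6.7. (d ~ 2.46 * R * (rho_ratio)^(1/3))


d_Roche = 2.46 * 48.9 * 6.7^(1/3) = 226.7787

226.7787


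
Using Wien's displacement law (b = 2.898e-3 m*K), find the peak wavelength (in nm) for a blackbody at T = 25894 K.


lam_max = b / T = 2.898e-3 / 25894 = 1.119e-07 m = 111.9178 nm

111.9178 nm


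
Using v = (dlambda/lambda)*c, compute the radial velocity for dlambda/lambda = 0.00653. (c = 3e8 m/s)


v = (dlambda/lambda) * c = 0.00653 * 3e8 = 1.959e+06

1.959e+06 m/s


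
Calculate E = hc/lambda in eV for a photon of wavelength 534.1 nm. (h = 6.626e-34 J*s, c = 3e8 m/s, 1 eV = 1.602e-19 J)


E = hc/lambda = 6.626e-34 * 3e8 / 5.341e-07 = 3.722e-19 J = 2.3232 eV

2.3232 eV


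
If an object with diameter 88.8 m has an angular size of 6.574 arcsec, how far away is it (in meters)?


D = size / theta_rad, theta_rad = 6.574 * pi/(180*3600) = 3.187e-05, D = 2.786e+06

2.786e+06 m


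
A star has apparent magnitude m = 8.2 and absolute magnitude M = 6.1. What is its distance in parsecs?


d = 10^((m - M + 5)/5) = 10^((8.2 - 6.1 + 5)/5) = 26.3027

26.3027 pc


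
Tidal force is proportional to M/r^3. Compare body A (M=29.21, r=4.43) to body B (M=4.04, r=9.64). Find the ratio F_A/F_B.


Ratio = (M1/r1^3) / (M2/r2^3) = (29.21/4.43^3) / (4.04/9.64^3) = 74.5024

74.5024


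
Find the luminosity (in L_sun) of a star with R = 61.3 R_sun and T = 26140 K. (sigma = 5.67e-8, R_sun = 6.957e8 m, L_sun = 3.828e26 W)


R = 61.3 * 6.957e8 m = 4.264641e+10 m. L = 4*pi*R^2*sigma*T^4 = 4*pi*(4.264641e+10)^2 * 5.67e-8 * 26140^4 = 6.050346005e+32 W. L/L_sun = 6.050346005e+32 / 3.828e26 = 1.581e+06

1.581e+06 L_sun


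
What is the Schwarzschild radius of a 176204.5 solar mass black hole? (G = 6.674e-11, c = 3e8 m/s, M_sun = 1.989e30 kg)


M = 176204.5 * 1.989e30 kg = 3.504707505e+35 kg. rs = 2GM/c^2 = 2 * 6.674e-11 * 3.504707505e+35 / (3e8)^2 = 5.198e+08

5.198e+08 m


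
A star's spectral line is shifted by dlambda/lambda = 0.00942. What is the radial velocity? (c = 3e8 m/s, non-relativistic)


v = (dlambda/lambda) * c = 0.00942 * 3e8 = 2.826e+06

2.826e+06 m/s


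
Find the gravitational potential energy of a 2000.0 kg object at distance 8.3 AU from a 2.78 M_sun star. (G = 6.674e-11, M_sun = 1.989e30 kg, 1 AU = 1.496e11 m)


M = 2.78 * 1.989e30 kg = 5.52942e+30 kg; r = 8.3 AU * 1.496e11 m/AU = 1.24168e+12 m. U = -GM*m/r = -(6.674e-11 * 5.52942e+30 * 2000.0) / 1.24168e+12 = -5.944e+11

-5.944e+11 J


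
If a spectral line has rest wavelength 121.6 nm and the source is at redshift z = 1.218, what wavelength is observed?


lam_obs = lam_emit * (1 + z) = 121.6 * (1 + 1.218) = 269.7088

269.7088 nm


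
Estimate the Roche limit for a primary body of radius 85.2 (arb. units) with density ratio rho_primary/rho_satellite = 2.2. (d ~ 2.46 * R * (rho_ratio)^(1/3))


d_Roche = 2.46 * 85.2 * 2.2^(1/3) = 272.5936

272.5936


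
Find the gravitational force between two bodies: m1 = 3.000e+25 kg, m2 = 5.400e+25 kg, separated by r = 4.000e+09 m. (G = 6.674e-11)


F = G*m1*m2/r^2 = 6.674e-11 * 3.000e+25 * 5.400e+25 / (4.000e+09)^2 = 6.674e-11 * 1.620e+51 / 1.600e+19 = 6.757e+21

6.757e+21 N


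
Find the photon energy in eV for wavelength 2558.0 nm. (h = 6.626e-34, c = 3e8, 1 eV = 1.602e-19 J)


E = hc/lambda = 6.626e-34 * 3e8 / 2.558e-06 = 7.771e-20 J = 0.4851 eV

0.4851 eV


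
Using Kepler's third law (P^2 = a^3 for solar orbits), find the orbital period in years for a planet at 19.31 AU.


P = a^(3/2) = 19.31^1.5 = 84.8542

84.8542 years


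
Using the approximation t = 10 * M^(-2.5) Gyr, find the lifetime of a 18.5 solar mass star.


t = 10 * M^(-2.5) = 10 * 18.5^(-2.5) = 0.0068

0.0068 Gyr


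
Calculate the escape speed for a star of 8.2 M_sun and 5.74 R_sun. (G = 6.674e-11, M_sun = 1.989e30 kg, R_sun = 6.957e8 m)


M = 8.2 * 1.989e30 kg = 1.63098e+31 kg; R = 5.74 * 6.957e8 m = 3.993318e+09 m. v_esc = sqrt(2GM/R) = sqrt(2 * 6.674e-11 * 1.63098e+31 / 3.993318e+09) = 738355.4228

738355.4228 m/s


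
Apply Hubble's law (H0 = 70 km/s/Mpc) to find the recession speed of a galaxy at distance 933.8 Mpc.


v = H0 * d = 70 * 933.8 = 65366.0

65366.0 km/s


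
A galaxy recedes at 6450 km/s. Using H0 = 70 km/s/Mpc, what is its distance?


d = v / H0 = 6450 / 70 = 92.1429

92.1429 Mpc


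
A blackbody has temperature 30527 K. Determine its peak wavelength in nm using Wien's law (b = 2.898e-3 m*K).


lam_max = b / T = 2.898e-3 / 30527 = 9.493e-08 m = 94.9324 nm

94.9324 nm


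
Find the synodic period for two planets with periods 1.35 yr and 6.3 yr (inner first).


1/P_syn = |1/P1 - 1/P2| = |1/1.35 - 1/6.3| => P_syn = 1.7182

1.7182 years


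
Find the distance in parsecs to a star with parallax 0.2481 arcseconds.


d = 1/p = 1/0.2481 = 4.0306

4.0306 pc


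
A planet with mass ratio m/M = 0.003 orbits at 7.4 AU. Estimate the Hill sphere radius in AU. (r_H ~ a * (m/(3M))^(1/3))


r_H = a * (m/3M)^(1/3) = 7.4 * (0.003/3)^(1/3) = 0.74

0.74 AU


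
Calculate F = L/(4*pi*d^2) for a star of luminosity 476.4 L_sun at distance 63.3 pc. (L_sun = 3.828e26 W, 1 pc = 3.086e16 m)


F = L / (4*pi*d^2) = 1.824e+29 / (4*pi*(1.953e+18)^2) = 3.803e-09

3.803e-09 W/m^2


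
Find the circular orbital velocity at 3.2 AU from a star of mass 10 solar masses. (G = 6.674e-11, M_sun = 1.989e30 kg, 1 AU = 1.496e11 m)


v = sqrt(GM/r) = sqrt(6.674e-11 * 1.989e+31 / 4.787e+11) = 52658.6483

52658.6483 m/s


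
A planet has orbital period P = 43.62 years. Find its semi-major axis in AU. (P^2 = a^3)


a = P^(2/3) = 43.62^(2/3) = 12.3915

12.3915 AU


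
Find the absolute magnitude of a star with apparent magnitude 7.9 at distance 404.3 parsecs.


M = m - 5*log10(d) + 5 = 7.9 - 5*log10(404.3) + 5 = -0.1335

-0.1335


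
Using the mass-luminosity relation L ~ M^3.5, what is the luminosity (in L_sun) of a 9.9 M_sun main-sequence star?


L/L_sun = (M/M_sun)^3.5 = 9.9^3.5 = 3052.9745

3052.9745 L_sun


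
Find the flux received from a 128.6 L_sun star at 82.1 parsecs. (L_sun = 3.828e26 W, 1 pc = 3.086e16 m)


F = L / (4*pi*d^2) = 4.923e+28 / (4*pi*(2.534e+18)^2) = 6.103e-10

6.103e-10 W/m^2


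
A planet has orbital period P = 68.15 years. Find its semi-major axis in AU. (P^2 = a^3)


a = P^(2/3) = 68.15^(2/3) = 16.6844

16.6844 AU


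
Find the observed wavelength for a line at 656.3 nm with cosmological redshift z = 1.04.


lam_obs = lam_emit * (1 + z) = 656.3 * (1 + 1.04) = 1338.852

1338.852 nm


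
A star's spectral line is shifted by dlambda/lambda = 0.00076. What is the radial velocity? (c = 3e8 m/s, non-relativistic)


v = (dlambda/lambda) * c = 0.00076 * 3e8 = 228000.0

228000.0 m/s


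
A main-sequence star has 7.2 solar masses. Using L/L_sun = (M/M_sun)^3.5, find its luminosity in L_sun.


L/L_sun = (M/M_sun)^3.5 = 7.2^3.5 = 1001.5295

1001.5295 L_sun


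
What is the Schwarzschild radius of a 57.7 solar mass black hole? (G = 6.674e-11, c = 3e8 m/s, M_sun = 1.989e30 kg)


M = 57.7 * 1.989e30 kg = 1.147653e+32 kg. rs = 2GM/c^2 = 2 * 6.674e-11 * 1.147653e+32 / (3e8)^2 = 170209.6916

170209.6916 m


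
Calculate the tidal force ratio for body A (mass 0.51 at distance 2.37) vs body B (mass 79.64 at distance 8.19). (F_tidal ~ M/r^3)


Ratio = (M1/r1^3) / (M2/r2^3) = (0.51/2.37^3) / (79.64/8.19^3) = 0.2643

0.2643


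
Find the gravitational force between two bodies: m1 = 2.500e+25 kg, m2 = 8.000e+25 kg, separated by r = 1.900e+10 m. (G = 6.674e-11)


F = G*m1*m2/r^2 = 6.674e-11 * 2.500e+25 * 8.000e+25 / (1.900e+10)^2 = 6.674e-11 * 2.000e+51 / 3.610e+20 = 3.698e+20

3.698e+20 N


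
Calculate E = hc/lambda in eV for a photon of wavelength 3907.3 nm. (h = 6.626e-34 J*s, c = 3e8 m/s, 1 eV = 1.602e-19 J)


E = hc/lambda = 6.626e-34 * 3e8 / 3.907e-06 = 5.087e-20 J = 0.3176 eV

0.3176 eV


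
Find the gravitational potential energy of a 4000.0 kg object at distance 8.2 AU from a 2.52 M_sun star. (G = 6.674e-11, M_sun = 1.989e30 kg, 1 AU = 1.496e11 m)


M = 2.52 * 1.989e30 kg = 5.01228e+30 kg; r = 8.2 AU * 1.496e11 m/AU = 1.22672e+12 m. U = -GM*m/r = -(6.674e-11 * 5.01228e+30 * 4000.0) / 1.22672e+12 = -1.091e+12

-1.091e+12 J


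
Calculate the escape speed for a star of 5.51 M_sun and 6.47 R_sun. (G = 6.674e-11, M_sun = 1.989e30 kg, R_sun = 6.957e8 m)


M = 5.51 * 1.989e30 kg = 1.095939e+31 kg; R = 6.47 * 6.957e8 m = 4.501179e+09 m. v_esc = sqrt(2GM/R) = sqrt(2 * 6.674e-11 * 1.095939e+31 / 4.501179e+09) = 570083.0755

570083.0755 m/s


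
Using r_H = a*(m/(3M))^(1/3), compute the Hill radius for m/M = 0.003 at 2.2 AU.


r_H = a * (m/3M)^(1/3) = 2.2 * (0.003/3)^(1/3) = 0.22

0.22 AU


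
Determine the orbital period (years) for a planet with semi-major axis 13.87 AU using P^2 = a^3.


P = a^(3/2) = 13.87^1.5 = 51.6553

51.6553 years
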